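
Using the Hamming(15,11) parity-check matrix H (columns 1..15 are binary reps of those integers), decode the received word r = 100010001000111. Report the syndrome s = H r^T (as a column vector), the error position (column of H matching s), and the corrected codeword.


s = (0, 0, 0, 1)^T, error position = 1, corrected codeword c = 000010001000111

Compute s = H r^T mod 2 one row at a time:
  s_1 = 0 + 1 + 0 + 0 + 0 + 1 + 1 + 1 = 4 ≡ 0 (mod 2).
  s_2 = 0 + 1 + 0 + 0 + 0 + 1 + 1 + 1 = 4 ≡ 0 (mod 2).
  s_3 = 0 + 0 + 0 + 0 + 0 + 0 + 1 + 1 = 2 ≡ 0 (mod 2).
  s_4 = 1 + 0 + 1 + 0 + 1 + 0 + 1 + 1 = 5 ≡ 1 (mod 2).
s = (0, 0, 0, 1)^T — this equals column 1 of H (binary 0001), so error is at position 1.
Correct: flip bit 1 of r = 100010001000111 to get c = 000010001000111.


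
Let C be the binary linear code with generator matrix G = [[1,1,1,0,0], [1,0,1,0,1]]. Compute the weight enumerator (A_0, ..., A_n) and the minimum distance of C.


Weight distribution: A_0 = 1, A_2 = 1, A_3 = 2. Minimum distance d = 2.

Enumerate all 2^2 = 4 messages m ∈ F_2^2.
For each, compute codeword c = mG in F_2^5, then tally its weight.
  m = 00 → c = 00000, weight = 0.
  m = 10 → c = 11100, weight = 3.
  m = 01 → c = 10101, weight = 3.
  m = 11 → c = 01001, weight = 2.
Tally weights:
  weight 0: 1 codewords.
  weight 2: 1 codewords.
  weight 3: 2 codewords.
Minimum distance d = smallest w > 0 with A_w > 0 = 2.
Sanity: Σ A_w = 4 = 2^2 = 4 ✓.


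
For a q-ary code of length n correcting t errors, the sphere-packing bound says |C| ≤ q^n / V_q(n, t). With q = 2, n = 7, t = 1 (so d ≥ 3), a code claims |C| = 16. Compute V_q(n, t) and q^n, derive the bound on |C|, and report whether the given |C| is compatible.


V_q(n, t) = 8, q^n = 128, Hamming bound = 16, |C| = 16 ≤ bound (satisfied).

Step 1: Compute V_q(n, t) = Σ_{j=0}^1 C(n, j) (q−1)^j.
  j = 0: C(7,0)·(1)^0 = 1·1 = 1.
  j = 1: C(7,1)·(1)^1 = 7·1 = 7.
  V_q(n, t) = 1 + 7 = 8.
Step 2: q^n = 2^7 = 128.
Step 3: Hamming bound ⌊q^n / V_q(n,t)⌋ = ⌊128/8⌋ = 16.
Step 4: Compare |C| = 16 to 16: satisfied.
The claimed |C| lies at the Hamming bound (tight).


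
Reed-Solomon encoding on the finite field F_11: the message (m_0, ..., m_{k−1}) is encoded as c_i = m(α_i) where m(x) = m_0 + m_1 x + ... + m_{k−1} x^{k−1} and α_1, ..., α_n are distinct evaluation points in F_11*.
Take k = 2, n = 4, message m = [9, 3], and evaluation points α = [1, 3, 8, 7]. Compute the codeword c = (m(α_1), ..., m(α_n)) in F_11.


c = [1, 7, 0, 8]

Message polynomial: m(x) = 9 + 3·x (mod 11).
For each evaluation point α_i, compute m(α_i) mod 11:
  α_1 = 1: Horner steps 3 → 1, so m(1) = 1.
  α_2 = 3: Horner steps 3 → 7, so m(3) = 7.
  α_3 = 8: Horner steps 3 → 0, so m(8) = 0.
  α_4 = 7: Horner steps 3 → 8, so m(7) = 8.
Codeword c = [1, 7, 0, 8] ∈ F_11^4.


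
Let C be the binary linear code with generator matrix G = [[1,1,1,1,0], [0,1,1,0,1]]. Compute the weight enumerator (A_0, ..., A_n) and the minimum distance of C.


Weight distribution: A_0 = 1, A_3 = 2, A_4 = 1. Minimum distance d = 3.

Enumerate all 2^2 = 4 messages m ∈ F_2^2.
For each, compute codeword c = mG in F_2^5, then tally its weight.
  m = 00 → c = 00000, weight = 0.
  m = 10 → c = 11110, weight = 4.
  m = 01 → c = 01101, weight = 3.
  m = 11 → c = 10011, weight = 3.
Tally weights:
  weight 0: 1 codewords.
  weight 3: 2 codewords.
  weight 4: 1 codewords.
Minimum distance d = smallest w > 0 with A_w > 0 = 3.
Sanity: Σ A_w = 4 = 2^2 = 4 ✓.


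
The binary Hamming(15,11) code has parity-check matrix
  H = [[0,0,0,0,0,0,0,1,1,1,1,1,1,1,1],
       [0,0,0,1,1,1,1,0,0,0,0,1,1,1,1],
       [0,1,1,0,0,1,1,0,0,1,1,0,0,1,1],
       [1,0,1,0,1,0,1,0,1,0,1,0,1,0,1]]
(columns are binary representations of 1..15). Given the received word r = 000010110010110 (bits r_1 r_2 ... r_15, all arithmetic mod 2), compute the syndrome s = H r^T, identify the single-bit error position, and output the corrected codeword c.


s = (0, 0, 1, 0)^T, error position = 2, corrected codeword c = 010010110010110

Compute s = H r^T mod 2 one row at a time:
  s_1 = 1 + 0 + 0 + 1 + 0 + 1 + 1 + 0 = 4 ≡ 0 (mod 2).
  s_2 = 0 + 1 + 0 + 1 + 0 + 1 + 1 + 0 = 4 ≡ 0 (mod 2).
  s_3 = 0 + 0 + 0 + 1 + 0 + 1 + 1 + 0 = 3 ≡ 1 (mod 2).
  s_4 = 0 + 0 + 1 + 1 + 0 + 1 + 1 + 0 = 4 ≡ 0 (mod 2).
s = (0, 0, 1, 0)^T — this equals column 2 of H (binary 0010), so error is at position 2.
Correct: flip bit 2 of r = 000010110010110 to get c = 010010110010110.


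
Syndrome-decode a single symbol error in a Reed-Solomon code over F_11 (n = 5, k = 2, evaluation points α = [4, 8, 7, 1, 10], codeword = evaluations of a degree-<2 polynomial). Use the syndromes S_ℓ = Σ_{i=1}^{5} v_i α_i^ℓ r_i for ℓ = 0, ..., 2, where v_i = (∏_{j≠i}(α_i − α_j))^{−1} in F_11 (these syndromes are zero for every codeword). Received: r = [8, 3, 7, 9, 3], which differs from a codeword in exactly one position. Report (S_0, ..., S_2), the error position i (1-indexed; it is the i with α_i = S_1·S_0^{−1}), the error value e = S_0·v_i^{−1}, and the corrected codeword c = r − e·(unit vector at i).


S = (6, 5, 6), error at position 5, error magnitude e = 8, c = [8, 3, 7, 9, 6].

Step 1: column multipliers v_i = (∏_{j≠i}(α_i − α_j))^{−1} mod 11.
  i = 1 (α = 4): (4−8)(4−7)(4−1)(4−10) = (−4)·(−3)·3·(−6) = −216 ≡ 4, so v_1 = 4^{−1} = 3 (mod 11).
  i = 2 (α = 8): (8−4)(8−7)(8−1)(8−10) = 4·1·7·(−2) = −56 ≡ 10, so v_2 = 10^{−1} = 10 (mod 11).
  i = 3 (α = 7): (7−4)(7−8)(7−1)(7−10) = 3·(−1)·6·(−3) = 54 ≡ 10, so v_3 = 10^{−1} = 10 (mod 11).
  i = 4 (α = 1): (1−4)(1−8)(1−7)(1−10) = (−3)·(−7)·(−6)·(−9) = 1134 ≡ 1, so v_4 = 1^{−1} = 1 (mod 11).
  i = 5 (α = 10): (10−4)(10−8)(10−7)(10−1) = 6·2·3·9 = 324 ≡ 5, so v_5 = 5^{−1} = 9 (mod 11).
  v = [3, 10, 10, 1, 9].
Step 2: syndromes of r = [8, 3, 7, 9, 3] (all sums mod 11).
  S_0 = Σ v_i r_i = 3·8 + 10·3 + 10·7 + 1·9 + 9·3 = 160 ≡ 6.
  S_1 = Σ v_i α_i r_i = 3·4·8 + 10·8·3 + 10·7·7 + 1·1·9 + 9·10·3 = 1105 ≡ 5.
  α_i^2 mod 11 = [5, 9, 5, 1, 1].
  S_2 = Σ v_i α_i^2 r_i = 3·5·8 + 10·9·3 + 10·5·7 + 1·1·9 + 9·1·3 = 776 ≡ 6.
  S = (6, 5, 6) ≠ 0, so r is not a codeword (an error is present).
Step 3: locate the error. For a single error e at position i, S_ℓ = v_i·e·α_i^ℓ, so α_err = S_1/S_0.
  S_0^{−1} = 6^{−1} = 2 (mod 11), so α_err = 5·2 = 10 ≡ 10 = α_5. Error position i = 5.
  Consistency check: S_2/S_1 = 6·9 = 54 ≡ 10 = α_err ✓ (single-error assumption holds).
Step 4: error magnitude e = S_0/v_5 = S_0·∏_{j≠5}(α_5 − α_j) = 6·5 = 30 ≡ 8 (mod 11).
Step 5: correct position 5: c_5 = r_5 − e = 3 − 8 ≡ 6 (mod 11). Hence c = [8, 3, 7, 9, 6].
  Check: interpolating c through the α_i gives m(x) = 2 + 7·x (degree < 2) with m(α_i) = c_i for every i, so c is indeed a codeword.


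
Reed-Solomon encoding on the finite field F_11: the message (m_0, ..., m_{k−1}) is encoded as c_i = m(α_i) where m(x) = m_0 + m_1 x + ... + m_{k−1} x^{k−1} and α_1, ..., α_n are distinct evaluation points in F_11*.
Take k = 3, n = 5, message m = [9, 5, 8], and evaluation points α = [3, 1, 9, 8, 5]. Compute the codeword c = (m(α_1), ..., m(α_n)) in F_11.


c = [8, 0, 9, 0, 3]

Message polynomial: m(x) = 9 + 5·x + 8·x^2 (mod 11).
For each evaluation point α_i, compute m(α_i) mod 11:
  α_1 = 3: Horner steps 8 → 7 → 8, so m(3) = 8.
  α_2 = 1: Horner steps 8 → 2 → 0, so m(1) = 0.
  α_3 = 9: Horner steps 8 → 0 → 9, so m(9) = 9.
  α_4 = 8: Horner steps 8 → 3 → 0, so m(8) = 0.
  α_5 = 5: Horner steps 8 → 1 → 3, so m(5) = 3.
Codeword c = [8, 0, 9, 0, 3] ∈ F_11^5.


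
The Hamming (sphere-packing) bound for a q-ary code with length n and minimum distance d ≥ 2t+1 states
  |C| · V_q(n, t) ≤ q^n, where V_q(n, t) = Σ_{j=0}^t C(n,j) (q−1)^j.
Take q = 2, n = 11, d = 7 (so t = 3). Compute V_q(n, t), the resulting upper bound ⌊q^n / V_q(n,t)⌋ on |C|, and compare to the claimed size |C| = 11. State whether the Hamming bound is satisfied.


V_q(n, t) = 232, q^n = 2048, Hamming bound = 8, |C| = 11 > bound (violated).

Step 1: Compute V_q(n, t) = Σ_{j=0}^3 C(n, j) (q−1)^j.
  j = 0: C(11,0)·(1)^0 = 1·1 = 1.
  j = 1: C(11,1)·(1)^1 = 11·1 = 11.
  j = 2: C(11,2)·(1)^2 = 55·1 = 55.
  j = 3: C(11,3)·(1)^3 = 165·1 = 165.
  V_q(n, t) = 1 + 11 + 55 + 165 = 232.
Step 2: q^n = 2^11 = 2048.
Step 3: Hamming bound ⌊q^n / V_q(n,t)⌋ = ⌊2048/232⌋ = 8.
Step 4: Compare |C| = 11 to 8: violated.
The claimed |C| lies above the Hamming bound, so no 2-ary code of length 11 with d ≥ 7 can have 11 codewords.


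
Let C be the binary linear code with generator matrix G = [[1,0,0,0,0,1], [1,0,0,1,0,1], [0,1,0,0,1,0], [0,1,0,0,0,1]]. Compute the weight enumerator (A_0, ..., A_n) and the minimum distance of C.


Weight distribution: A_0 = 1, A_1 = 1, A_2 = 6, A_3 = 6, A_4 = 1, A_5 = 1. Minimum distance d = 1.

Enumerate all 2^4 = 16 messages m ∈ F_2^4.
For each, compute codeword c = mG in F_2^6, then tally its weight.
  m = 0000 → c = 000000, weight = 0.
  m = 1000 → c = 100001, weight = 2.
  m = 0100 → c = 100101, weight = 3.
  m = 1100 → c = 000100, weight = 1.
  m = 0010 → c = 010010, weight = 2.
  m = 1010 → c = 110011, weight = 4.
  m = 0110 → c = 110111, weight = 5.
  m = 1110 → c = 010110, weight = 3.
  m = 0001 → c = 010001, weight = 2.
  m = 1001 → c = 110000, weight = 2.
  m = 0101 → c = 110100, weight = 3.
  m = 1101 → c = 010101, weight = 3.
  m = 0011 → c = 000011, weight = 2.
  m = 1011 → c = 100010, weight = 2.
  m = 0111 → c = 100110, weight = 3.
  m = 1111 → c = 000111, weight = 3.
Tally weights:
  weight 0: 1 codewords.
  weight 1: 1 codewords.
  weight 2: 6 codewords.
  weight 3: 6 codewords.
  weight 4: 1 codewords.
  weight 5: 1 codewords.
Minimum distance d = smallest w > 0 with A_w > 0 = 1.
Sanity: Σ A_w = 16 = 2^4 = 16 ✓.


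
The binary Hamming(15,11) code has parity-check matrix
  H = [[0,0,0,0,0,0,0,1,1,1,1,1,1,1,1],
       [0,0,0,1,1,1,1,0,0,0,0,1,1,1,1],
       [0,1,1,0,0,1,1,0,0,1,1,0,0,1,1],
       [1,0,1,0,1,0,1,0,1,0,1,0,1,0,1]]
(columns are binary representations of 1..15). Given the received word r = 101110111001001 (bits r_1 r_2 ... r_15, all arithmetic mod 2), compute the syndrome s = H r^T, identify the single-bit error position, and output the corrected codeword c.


s = (0, 1, 1, 0)^T, error position = 6, corrected codeword c = 101111111001001

Compute s = H r^T mod 2 one row at a time:
  s_1 = 1 + 1 + 0 + 0 + 1 + 0 + 0 + 1 = 4 ≡ 0 (mod 2).
  s_2 = 1 + 1 + 0 + 1 + 1 + 0 + 0 + 1 = 5 ≡ 1 (mod 2).
  s_3 = 0 + 1 + 0 + 1 + 0 + 0 + 0 + 1 = 3 ≡ 1 (mod 2).
  s_4 = 1 + 1 + 1 + 1 + 1 + 0 + 0 + 1 = 6 ≡ 0 (mod 2).
s = (0, 1, 1, 0)^T — this equals column 6 of H (binary 0110), so error is at position 6.
Correct: flip bit 6 of r = 101110111001001 to get c = 101111111001001.


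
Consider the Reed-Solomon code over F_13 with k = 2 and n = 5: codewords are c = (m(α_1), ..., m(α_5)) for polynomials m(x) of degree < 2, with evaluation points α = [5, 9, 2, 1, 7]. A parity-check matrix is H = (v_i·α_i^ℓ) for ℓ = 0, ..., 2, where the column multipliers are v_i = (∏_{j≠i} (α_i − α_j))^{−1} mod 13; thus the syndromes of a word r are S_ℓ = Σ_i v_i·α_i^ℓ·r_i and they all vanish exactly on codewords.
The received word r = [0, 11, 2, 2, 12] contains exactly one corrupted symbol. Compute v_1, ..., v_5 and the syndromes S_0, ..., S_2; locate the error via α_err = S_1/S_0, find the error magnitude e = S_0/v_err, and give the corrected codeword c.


S = (6, 12, 11), error at position 3, error magnitude e = 7, c = [0, 11, 8, 2, 12].

Step 1: column multipliers v_i = (∏_{j≠i}(α_i − α_j))^{−1} mod 13.
  i = 1 (α = 5): (5−9)(5−2)(5−1)(5−7) = (−4)·3·4·(−2) = 96 ≡ 5, so v_1 = 5^{−1} = 8 (mod 13).
  i = 2 (α = 9): (9−5)(9−2)(9−1)(9−7) = 4·7·8·2 = 448 ≡ 6, so v_2 = 6^{−1} = 11 (mod 13).
  i = 3 (α = 2): (2−5)(2−9)(2−1)(2−7) = (−3)·(−7)·1·(−5) = −105 ≡ 12, so v_3 = 12^{−1} = 12 (mod 13).
  i = 4 (α = 1): (1−5)(1−9)(1−2)(1−7) = (−4)·(−8)·(−1)·(−6) = 192 ≡ 10, so v_4 = 10^{−1} = 4 (mod 13).
  i = 5 (α = 7): (7−5)(7−9)(7−2)(7−1) = 2·(−2)·5·6 = −120 ≡ 10, so v_5 = 10^{−1} = 4 (mod 13).
  v = [8, 11, 12, 4, 4].
Step 2: syndromes of r = [0, 11, 2, 2, 12] (all sums mod 13).
  S_0 = Σ v_i r_i = 8·0 + 11·11 + 12·2 + 4·2 + 4·12 = 201 ≡ 6.
  S_1 = Σ v_i α_i r_i = 8·5·0 + 11·9·11 + 12·2·2 + 4·1·2 + 4·7·12 = 1481 ≡ 12.
  α_i^2 mod 13 = [12, 3, 4, 1, 10].
  S_2 = Σ v_i α_i^2 r_i = 8·12·0 + 11·3·11 + 12·4·2 + 4·1·2 + 4·10·12 = 947 ≡ 11.
  S = (6, 12, 11) ≠ 0, so r is not a codeword (an error is present).
Step 3: locate the error. For a single error e at position i, S_ℓ = v_i·e·α_i^ℓ, so α_err = S_1/S_0.
  S_0^{−1} = 6^{−1} = 11 (mod 13), so α_err = 12·11 = 132 ≡ 2 = α_3. Error position i = 3.
  Consistency check: S_2/S_1 = 11·12 = 132 ≡ 2 = α_err ✓ (single-error assumption holds).
Step 4: error magnitude e = S_0/v_3 = S_0·∏_{j≠3}(α_3 − α_j) = 6·12 = 72 ≡ 7 (mod 13).
Step 5: correct position 3: c_3 = r_3 − e = 2 − 7 ≡ 8 (mod 13). Hence c = [0, 11, 8, 2, 12].
  Check: interpolating c through the α_i gives m(x) = 9 + 6·x (degree < 2) with m(α_i) = c_i for every i, so c is indeed a codeword.


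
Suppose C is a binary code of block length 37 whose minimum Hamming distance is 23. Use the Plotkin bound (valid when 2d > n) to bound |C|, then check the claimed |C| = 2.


Plotkin bound M ≤ 4; given |C| = 2 ≤ bound (satisfied).

Check applicability: 2d = 46, n = 37.
2d − n = 9 > 0, so Plotkin applies.
Compute d/(2d−n) = 23/9 ≈ 2.5556.
⌊d/(2d−n)⌋ = 2.
Plotkin bound: M ≤ 2·2 = 4.
Given |C| = 2, check: satisfied.
This |C| is below the Plotkin bound.


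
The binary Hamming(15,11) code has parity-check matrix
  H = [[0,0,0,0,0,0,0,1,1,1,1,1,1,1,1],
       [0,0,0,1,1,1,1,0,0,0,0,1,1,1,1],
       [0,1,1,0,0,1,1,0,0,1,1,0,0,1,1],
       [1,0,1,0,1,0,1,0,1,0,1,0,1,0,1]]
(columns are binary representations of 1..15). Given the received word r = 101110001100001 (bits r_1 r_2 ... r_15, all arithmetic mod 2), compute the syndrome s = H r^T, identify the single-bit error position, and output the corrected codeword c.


s = (1, 1, 1, 1)^T, error position = 15, corrected codeword c = 101110001100000

Compute s = H r^T mod 2 one row at a time:
  s_1 = 0 + 1 + 1 + 0 + 0 + 0 + 0 + 1 = 3 ≡ 1 (mod 2).
  s_2 = 1 + 1 + 0 + 0 + 0 + 0 + 0 + 1 = 3 ≡ 1 (mod 2).
  s_3 = 0 + 1 + 0 + 0 + 1 + 0 + 0 + 1 = 3 ≡ 1 (mod 2).
  s_4 = 1 + 1 + 1 + 0 + 1 + 0 + 0 + 1 = 5 ≡ 1 (mod 2).
s = (1, 1, 1, 1)^T — this equals column 15 of H (binary 1111), so error is at position 15.
Correct: flip bit 15 of r = 101110001100001 to get c = 101110001100000.


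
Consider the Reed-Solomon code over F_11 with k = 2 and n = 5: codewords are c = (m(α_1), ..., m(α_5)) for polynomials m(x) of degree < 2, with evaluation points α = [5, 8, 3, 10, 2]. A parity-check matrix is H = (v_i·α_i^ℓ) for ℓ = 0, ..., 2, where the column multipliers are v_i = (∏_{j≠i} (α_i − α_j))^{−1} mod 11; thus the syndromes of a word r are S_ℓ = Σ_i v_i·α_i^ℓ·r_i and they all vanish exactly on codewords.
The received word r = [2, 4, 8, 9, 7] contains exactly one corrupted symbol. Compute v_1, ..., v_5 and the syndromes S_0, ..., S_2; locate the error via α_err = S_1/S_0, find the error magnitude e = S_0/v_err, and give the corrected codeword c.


S = (7, 3, 6), error at position 5, error magnitude e = 7, c = [2, 4, 8, 9, 0].

Step 1: column multipliers v_i = (∏_{j≠i}(α_i − α_j))^{−1} mod 11.
  i = 1 (α = 5): (5−8)(5−3)(5−10)(5−2) = (−3)·2·(−5)·3 = 90 ≡ 2, so v_1 = 2^{−1} = 6 (mod 11).
  i = 2 (α = 8): (8−5)(8−3)(8−10)(8−2) = 3·5·(−2)·6 = −180 ≡ 7, so v_2 = 7^{−1} = 8 (mod 11).
  i = 3 (α = 3): (3−5)(3−8)(3−10)(3−2) = (−2)·(−5)·(−7)·1 = −70 ≡ 7, so v_3 = 7^{−1} = 8 (mod 11).
  i = 4 (α = 10): (10−5)(10−8)(10−3)(10−2) = 5·2·7·8 = 560 ≡ 10, so v_4 = 10^{−1} = 10 (mod 11).
  i = 5 (α = 2): (2−5)(2−8)(2−3)(2−10) = (−3)·(−6)·(−1)·(−8) = 144 ≡ 1, so v_5 = 1^{−1} = 1 (mod 11).
  v = [6, 8, 8, 10, 1].
Step 2: syndromes of r = [2, 4, 8, 9, 7] (all sums mod 11).
  S_0 = Σ v_i r_i = 6·2 + 8·4 + 8·8 + 10·9 + 1·7 = 205 ≡ 7.
  S_1 = Σ v_i α_i r_i = 6·5·2 + 8·8·4 + 8·3·8 + 10·10·9 + 1·2·7 = 1422 ≡ 3.
  α_i^2 mod 11 = [3, 9, 9, 1, 4].
  S_2 = Σ v_i α_i^2 r_i = 6·3·2 + 8·9·4 + 8·9·8 + 10·1·9 + 1·4·7 = 1018 ≡ 6.
  S = (7, 3, 6) ≠ 0, so r is not a codeword (an error is present).
Step 3: locate the error. For a single error e at position i, S_ℓ = v_i·e·α_i^ℓ, so α_err = S_1/S_0.
  S_0^{−1} = 7^{−1} = 8 (mod 11), so α_err = 3·8 = 24 ≡ 2 = α_5. Error position i = 5.
  Consistency check: S_2/S_1 = 6·4 = 24 ≡ 2 = α_err ✓ (single-error assumption holds).
Step 4: error magnitude e = S_0/v_5 = S_0·∏_{j≠5}(α_5 − α_j) = 7·1 = 7 ≡ 7 (mod 11).
Step 5: correct position 5: c_5 = r_5 − e = 7 − 7 ≡ 0 (mod 11). Hence c = [2, 4, 8, 9, 0].
  Check: interpolating c through the α_i gives m(x) = 6 + 8·x (degree < 2) with m(α_i) = c_i for every i, so c is indeed a codeword.


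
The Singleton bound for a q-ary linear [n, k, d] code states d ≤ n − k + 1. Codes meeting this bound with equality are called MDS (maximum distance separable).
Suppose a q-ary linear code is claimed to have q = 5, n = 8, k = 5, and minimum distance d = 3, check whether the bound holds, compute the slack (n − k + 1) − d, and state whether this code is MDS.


Singleton RHS = n − k + 1 = 4, slack = 1, bound satisfied, not MDS.

Singleton bound: d ≤ n − k + 1.
Here n = 8, k = 5, so n − k + 1 = 4.
Given d = 3, check d ≤ 4: YES.
Slack = (n − k + 1) − d = 1.
The code is NOT MDS (slack = 1 > 0).
Description: the claimed parameters are [8, 5, 3]_5; such a code would be non-MDS.


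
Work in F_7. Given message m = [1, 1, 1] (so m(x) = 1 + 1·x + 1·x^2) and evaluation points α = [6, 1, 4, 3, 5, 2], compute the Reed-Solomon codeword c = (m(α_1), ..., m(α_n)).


c = [1, 3, 0, 6, 3, 0]

Message polynomial: m(x) = 1 + 1·x + 1·x^2 (mod 7).
For each evaluation point α_i, compute m(α_i) mod 7:
  α_1 = 6: Horner steps 1 → 0 → 1, so m(6) = 1.
  α_2 = 1: Horner steps 1 → 2 → 3, so m(1) = 3.
  α_3 = 4: Horner steps 1 → 5 → 0, so m(4) = 0.
  α_4 = 3: Horner steps 1 → 4 → 6, so m(3) = 6.
  α_5 = 5: Horner steps 1 → 6 → 3, so m(5) = 3.
  α_6 = 2: Horner steps 1 → 3 → 0, so m(2) = 0.
Codeword c = [1, 3, 0, 6, 3, 0] ∈ F_7^6.


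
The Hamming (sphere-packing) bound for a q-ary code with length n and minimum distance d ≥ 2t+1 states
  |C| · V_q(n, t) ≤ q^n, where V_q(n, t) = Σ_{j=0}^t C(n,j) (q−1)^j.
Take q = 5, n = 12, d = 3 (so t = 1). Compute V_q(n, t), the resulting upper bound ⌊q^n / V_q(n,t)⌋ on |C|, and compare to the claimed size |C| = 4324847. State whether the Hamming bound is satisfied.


V_q(n, t) = 49, q^n = 244140625, Hamming bound = 4982461, |C| = 4324847 ≤ bound (satisfied).

Step 1: Compute V_q(n, t) = Σ_{j=0}^1 C(n, j) (q−1)^j.
  j = 0: C(12,0)·(4)^0 = 1·1 = 1.
  j = 1: C(12,1)·(4)^1 = 12·4 = 48.
  V_q(n, t) = 1 + 48 = 49.
Step 2: q^n = 5^12 = 244140625.
Step 3: Hamming bound ⌊q^n / V_q(n,t)⌋ = ⌊244140625/49⌋ = 4982461.
Step 4: Compare |C| = 4324847 to 4982461: satisfied.
The claimed |C| lies below the Hamming bound.


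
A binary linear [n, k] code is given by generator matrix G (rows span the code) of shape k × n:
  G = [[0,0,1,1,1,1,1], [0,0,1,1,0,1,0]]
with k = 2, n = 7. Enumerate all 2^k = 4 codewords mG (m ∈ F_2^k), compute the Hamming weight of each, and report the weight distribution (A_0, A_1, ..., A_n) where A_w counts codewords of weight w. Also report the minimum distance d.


Weight distribution: A_0 = 1, A_2 = 1, A_3 = 1, A_5 = 1. Minimum distance d = 2.

Enumerate all 2^2 = 4 messages m ∈ F_2^2.
For each, compute codeword c = mG in F_2^7, then tally its weight.
  m = 00 → c = 0000000, weight = 0.
  m = 10 → c = 0011111, weight = 5.
  m = 01 → c = 0011010, weight = 3.
  m = 11 → c = 0000101, weight = 2.
Tally weights:
  weight 0: 1 codewords.
  weight 2: 1 codewords.
  weight 3: 1 codewords.
  weight 5: 1 codewords.
Minimum distance d = smallest w > 0 with A_w > 0 = 2.
Sanity: Σ A_w = 4 = 2^2 = 4 ✓.


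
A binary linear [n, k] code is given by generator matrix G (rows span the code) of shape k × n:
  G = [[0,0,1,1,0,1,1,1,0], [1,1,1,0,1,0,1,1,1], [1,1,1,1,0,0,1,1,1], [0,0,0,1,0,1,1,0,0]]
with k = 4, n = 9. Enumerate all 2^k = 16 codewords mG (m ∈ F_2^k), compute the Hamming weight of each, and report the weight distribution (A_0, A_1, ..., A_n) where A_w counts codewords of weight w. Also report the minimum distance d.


Weight distribution: A_0 = 1, A_2 = 2, A_3 = 2, A_4 = 2, A_5 = 4, A_6 = 2, A_7 = 2, A_8 = 1. Minimum distance d = 2.

Enumerate all 2^4 = 16 messages m ∈ F_2^4.
For each, compute codeword c = mG in F_2^9, then tally its weight.
  m = 0000 → c = 000000000, weight = 0.
  m = 1000 → c = 001101110, weight = 5.
  m = 0100 → c = 111010111, weight = 7.
  m = 1100 → c = 110111001, weight = 6.
  m = 0010 → c = 111100111, weight = 7.
  m = 1010 → c = 110001001, weight = 4.
  m = 0110 → c = 000110000, weight = 2.
  m = 1110 → c = 001011110, weight = 5.
  m = 0001 → c = 000101100, weight = 3.
  m = 1001 → c = 001000010, weight = 2.
  m = 0101 → c = 111111011, weight = 8.
  m = 1101 → c = 110010101, weight = 5.
  m = 0011 → c = 111001011, weight = 6.
  m = 1011 → c = 110100101, weight = 5.
  m = 0111 → c = 000011100, weight = 3.
  m = 1111 → c = 001110010, weight = 4.
Tally weights:
  weight 0: 1 codewords.
  weight 2: 2 codewords.
  weight 3: 2 codewords.
  weight 4: 2 codewords.
  weight 5: 4 codewords.
  weight 6: 2 codewords.
  weight 7: 2 codewords.
  weight 8: 1 codewords.
Minimum distance d = smallest w > 0 with A_w > 0 = 2.
Sanity: Σ A_w = 16 = 2^4 = 16 ✓.


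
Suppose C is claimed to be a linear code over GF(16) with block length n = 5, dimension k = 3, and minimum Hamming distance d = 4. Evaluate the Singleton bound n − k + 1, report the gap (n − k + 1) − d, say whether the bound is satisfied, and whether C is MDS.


Singleton RHS = n − k + 1 = 3, slack = -1, bound violated (no such code; not MDS).

Singleton bound: d ≤ n − k + 1.
Here n = 5, k = 3, so n − k + 1 = 3.
Given d = 4, check d ≤ 3: NO.
Slack = (n − k + 1) − d = -1.
The slack is negative: d = 4 exceeds n − k + 1 = 3 by 1, so the Singleton bound is violated and no linear [5, 3, 4]_16 code can exist. In particular it is not MDS (MDS requires d = n − k + 1 exactly).
Description: the claimed parameters are [5, 3, 4]_16; such a code would be impossible (violates the Singleton bound).


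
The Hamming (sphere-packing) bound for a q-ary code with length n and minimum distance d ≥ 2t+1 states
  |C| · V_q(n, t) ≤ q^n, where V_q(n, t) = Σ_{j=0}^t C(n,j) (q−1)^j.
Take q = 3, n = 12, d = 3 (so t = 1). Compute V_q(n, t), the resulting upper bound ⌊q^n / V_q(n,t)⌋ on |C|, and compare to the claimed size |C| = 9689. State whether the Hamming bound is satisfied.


V_q(n, t) = 25, q^n = 531441, Hamming bound = 21257, |C| = 9689 ≤ bound (satisfied).

Step 1: Compute V_q(n, t) = Σ_{j=0}^1 C(n, j) (q−1)^j.
  j = 0: C(12,0)·(2)^0 = 1·1 = 1.
  j = 1: C(12,1)·(2)^1 = 12·2 = 24.
  V_q(n, t) = 1 + 24 = 25.
Step 2: q^n = 3^12 = 531441.
Step 3: Hamming bound ⌊q^n / V_q(n,t)⌋ = ⌊531441/25⌋ = 21257.
Step 4: Compare |C| = 9689 to 21257: satisfied.
The claimed |C| lies below the Hamming bound.


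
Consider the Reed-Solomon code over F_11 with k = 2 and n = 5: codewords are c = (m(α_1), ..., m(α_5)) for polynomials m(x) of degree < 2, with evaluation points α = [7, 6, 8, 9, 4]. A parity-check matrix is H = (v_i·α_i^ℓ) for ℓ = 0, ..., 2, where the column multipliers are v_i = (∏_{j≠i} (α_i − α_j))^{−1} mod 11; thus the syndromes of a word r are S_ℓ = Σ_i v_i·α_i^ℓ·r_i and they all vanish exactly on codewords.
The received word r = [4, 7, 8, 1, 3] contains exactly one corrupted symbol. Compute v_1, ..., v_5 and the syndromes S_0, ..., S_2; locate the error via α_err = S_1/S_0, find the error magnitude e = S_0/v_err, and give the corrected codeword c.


S = (4, 2, 1), error at position 2, error magnitude e = 7, c = [4, 0, 8, 1, 3].

Step 1: column multipliers v_i = (∏_{j≠i}(α_i − α_j))^{−1} mod 11.
  i = 1 (α = 7): (7−6)(7−8)(7−9)(7−4) = 1·(−1)·(−2)·3 = 6 ≡ 6, so v_1 = 6^{−1} = 2 (mod 11).
  i = 2 (α = 6): (6−7)(6−8)(6−9)(6−4) = (−1)·(−2)·(−3)·2 = −12 ≡ 10, so v_2 = 10^{−1} = 10 (mod 11).
  i = 3 (α = 8): (8−7)(8−6)(8−9)(8−4) = 1·2·(−1)·4 = −8 ≡ 3, so v_3 = 3^{−1} = 4 (mod 11).
  i = 4 (α = 9): (9−7)(9−6)(9−8)(9−4) = 2·3·1·5 = 30 ≡ 8, so v_4 = 8^{−1} = 7 (mod 11).
  i = 5 (α = 4): (4−7)(4−6)(4−8)(4−9) = (−3)·(−2)·(−4)·(−5) = 120 ≡ 10, so v_5 = 10^{−1} = 10 (mod 11).
  v = [2, 10, 4, 7, 10].
Step 2: syndromes of r = [4, 7, 8, 1, 3] (all sums mod 11).
  S_0 = Σ v_i r_i = 2·4 + 10·7 + 4·8 + 7·1 + 10·3 = 147 ≡ 4.
  S_1 = Σ v_i α_i r_i = 2·7·4 + 10·6·7 + 4·8·8 + 7·9·1 + 10·4·3 = 915 ≡ 2.
  α_i^2 mod 11 = [5, 3, 9, 4, 5].
  S_2 = Σ v_i α_i^2 r_i = 2·5·4 + 10·3·7 + 4·9·8 + 7·4·1 + 10·5·3 = 716 ≡ 1.
  S = (4, 2, 1) ≠ 0, so r is not a codeword (an error is present).
Step 3: locate the error. For a single error e at position i, S_ℓ = v_i·e·α_i^ℓ, so α_err = S_1/S_0.
  S_0^{−1} = 4^{−1} = 3 (mod 11), so α_err = 2·3 = 6 ≡ 6 = α_2. Error position i = 2.
  Consistency check: S_2/S_1 = 1·6 = 6 ≡ 6 = α_err ✓ (single-error assumption holds).
Step 4: error magnitude e = S_0/v_2 = S_0·∏_{j≠2}(α_2 − α_j) = 4·10 = 40 ≡ 7 (mod 11).
Step 5: correct position 2: c_2 = r_2 − e = 7 − 7 ≡ 0 (mod 11). Hence c = [4, 0, 8, 1, 3].
  Check: interpolating c through the α_i gives m(x) = 9 + 4·x (degree < 2) with m(α_i) = c_i for every i, so c is indeed a codeword.


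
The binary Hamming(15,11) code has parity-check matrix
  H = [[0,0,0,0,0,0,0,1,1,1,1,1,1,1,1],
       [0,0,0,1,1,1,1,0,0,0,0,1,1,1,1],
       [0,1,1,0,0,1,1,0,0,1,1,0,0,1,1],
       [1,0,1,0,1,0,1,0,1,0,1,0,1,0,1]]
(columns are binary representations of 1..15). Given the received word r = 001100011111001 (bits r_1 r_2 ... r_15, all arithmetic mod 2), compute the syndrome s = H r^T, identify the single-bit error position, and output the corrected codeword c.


s = (0, 1, 0, 0)^T, error position = 4, corrected codeword c = 001000011111001

Compute s = H r^T mod 2 one row at a time:
  s_1 = 1 + 1 + 1 + 1 + 1 + 0 + 0 + 1 = 6 ≡ 0 (mod 2).
  s_2 = 1 + 0 + 0 + 0 + 1 + 0 + 0 + 1 = 3 ≡ 1 (mod 2).
  s_3 = 0 + 1 + 0 + 0 + 1 + 1 + 0 + 1 = 4 ≡ 0 (mod 2).
  s_4 = 0 + 1 + 0 + 0 + 1 + 1 + 0 + 1 = 4 ≡ 0 (mod 2).
s = (0, 1, 0, 0)^T — this equals column 4 of H (binary 0100), so error is at position 4.
Correct: flip bit 4 of r = 001100011111001 to get c = 001000011111001.


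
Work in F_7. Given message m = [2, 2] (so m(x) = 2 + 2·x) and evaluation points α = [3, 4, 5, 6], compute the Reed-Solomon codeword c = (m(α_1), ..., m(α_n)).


c = [1, 3, 5, 0]

Message polynomial: m(x) = 2 + 2·x (mod 7).
For each evaluation point α_i, compute m(α_i) mod 7:
  α_1 = 3: Horner steps 2 → 1, so m(3) = 1.
  α_2 = 4: Horner steps 2 → 3, so m(4) = 3.
  α_3 = 5: Horner steps 2 → 5, so m(5) = 5.
  α_4 = 6: Horner steps 2 → 0, so m(6) = 0.
Codeword c = [1, 3, 5, 0] ∈ F_7^4.


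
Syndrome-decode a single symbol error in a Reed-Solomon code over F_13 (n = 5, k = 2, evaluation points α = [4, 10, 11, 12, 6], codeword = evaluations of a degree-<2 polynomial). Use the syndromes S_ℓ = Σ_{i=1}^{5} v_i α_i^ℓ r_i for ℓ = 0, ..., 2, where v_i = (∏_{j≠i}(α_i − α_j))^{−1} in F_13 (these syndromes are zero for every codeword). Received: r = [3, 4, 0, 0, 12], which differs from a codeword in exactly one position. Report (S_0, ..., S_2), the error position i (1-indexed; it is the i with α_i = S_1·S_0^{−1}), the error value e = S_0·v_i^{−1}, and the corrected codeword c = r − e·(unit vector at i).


S = (6, 1, 11), error at position 3, error magnitude e = 11, c = [3, 4, 2, 0, 12].

Step 1: column multipliers v_i = (∏_{j≠i}(α_i − α_j))^{−1} mod 13.
  i = 1 (α = 4): (4−10)(4−11)(4−12)(4−6) = (−6)·(−7)·(−8)·(−2) = 672 ≡ 9, so v_1 = 9^{−1} = 3 (mod 13).
  i = 2 (α = 10): (10−4)(10−11)(10−12)(10−6) = 6·(−1)·(−2)·4 = 48 ≡ 9, so v_2 = 9^{−1} = 3 (mod 13).
  i = 3 (α = 11): (11−4)(11−10)(11−12)(11−6) = 7·1·(−1)·5 = −35 ≡ 4, so v_3 = 4^{−1} = 10 (mod 13).
  i = 4 (α = 12): (12−4)(12−10)(12−11)(12−6) = 8·2·1·6 = 96 ≡ 5, so v_4 = 5^{−1} = 8 (mod 13).
  i = 5 (α = 6): (6−4)(6−10)(6−11)(6−12) = 2·(−4)·(−5)·(−6) = −240 ≡ 7, so v_5 = 7^{−1} = 2 (mod 13).
  v = [3, 3, 10, 8, 2].
Step 2: syndromes of r = [3, 4, 0, 0, 12] (all sums mod 13).
  S_0 = Σ v_i r_i = 3·3 + 3·4 + 10·0 + 8·0 + 2·12 = 45 ≡ 6.
  S_1 = Σ v_i α_i r_i = 3·4·3 + 3·10·4 + 10·11·0 + 8·12·0 + 2·6·12 = 300 ≡ 1.
  α_i^2 mod 13 = [3, 9, 4, 1, 10].
  S_2 = Σ v_i α_i^2 r_i = 3·3·3 + 3·9·4 + 10·4·0 + 8·1·0 + 2·10·12 = 375 ≡ 11.
  S = (6, 1, 11) ≠ 0, so r is not a codeword (an error is present).
Step 3: locate the error. For a single error e at position i, S_ℓ = v_i·e·α_i^ℓ, so α_err = S_1/S_0.
  S_0^{−1} = 6^{−1} = 11 (mod 13), so α_err = 1·11 = 11 ≡ 11 = α_3. Error position i = 3.
  Consistency check: S_2/S_1 = 11·1 = 11 ≡ 11 = α_err ✓ (single-error assumption holds).
Step 4: error magnitude e = S_0/v_3 = S_0·∏_{j≠3}(α_3 − α_j) = 6·4 = 24 ≡ 11 (mod 13).
Step 5: correct position 3: c_3 = r_3 − e = 0 − 11 ≡ 2 (mod 13). Hence c = [3, 4, 2, 0, 12].
  Check: interpolating c through the α_i gives m(x) = 11 + 11·x (degree < 2) with m(α_i) = c_i for every i, so c is indeed a codeword.


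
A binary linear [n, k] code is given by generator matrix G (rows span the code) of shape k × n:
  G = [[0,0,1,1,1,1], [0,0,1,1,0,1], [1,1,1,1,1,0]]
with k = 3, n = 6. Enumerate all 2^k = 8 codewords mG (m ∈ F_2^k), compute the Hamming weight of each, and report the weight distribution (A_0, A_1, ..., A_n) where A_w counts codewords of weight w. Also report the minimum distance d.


Weight distribution: A_0 = 1, A_1 = 1, A_3 = 2, A_4 = 3, A_5 = 1. Minimum distance d = 1.

Enumerate all 2^3 = 8 messages m ∈ F_2^3.
For each, compute codeword c = mG in F_2^6, then tally its weight.
  m = 000 → c = 000000, weight = 0.
  m = 100 → c = 001111, weight = 4.
  m = 010 → c = 001101, weight = 3.
  m = 110 → c = 000010, weight = 1.
  m = 001 → c = 111110, weight = 5.
  m = 101 → c = 110001, weight = 3.
  m = 011 → c = 110011, weight = 4.
  m = 111 → c = 111100, weight = 4.
Tally weights:
  weight 0: 1 codewords.
  weight 1: 1 codewords.
  weight 3: 2 codewords.
  weight 4: 3 codewords.
  weight 5: 1 codewords.
Minimum distance d = smallest w > 0 with A_w > 0 = 1.
Sanity: Σ A_w = 8 = 2^3 = 8 ✓.


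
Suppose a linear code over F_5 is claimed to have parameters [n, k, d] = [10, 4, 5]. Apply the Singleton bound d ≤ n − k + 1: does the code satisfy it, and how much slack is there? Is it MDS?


Singleton RHS = n − k + 1 = 7, slack = 2, bound satisfied, not MDS.

Singleton bound: d ≤ n − k + 1.
Here n = 10, k = 4, so n − k + 1 = 7.
Given d = 5, check d ≤ 7: YES.
Slack = (n − k + 1) − d = 2.
The code is NOT MDS (slack = 2 > 0).
Description: the claimed parameters are [10, 4, 5]_5; such a code would be non-MDS.


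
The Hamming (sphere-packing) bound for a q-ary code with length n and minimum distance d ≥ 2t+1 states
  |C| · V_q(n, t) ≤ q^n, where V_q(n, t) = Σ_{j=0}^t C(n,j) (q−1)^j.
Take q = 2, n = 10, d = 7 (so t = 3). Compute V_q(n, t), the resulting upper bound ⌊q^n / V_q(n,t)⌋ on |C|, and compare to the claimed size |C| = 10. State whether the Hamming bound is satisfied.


V_q(n, t) = 176, q^n = 1024, Hamming bound = 5, |C| = 10 > bound (violated).

Step 1: Compute V_q(n, t) = Σ_{j=0}^3 C(n, j) (q−1)^j.
  j = 0: C(10,0)·(1)^0 = 1·1 = 1.
  j = 1: C(10,1)·(1)^1 = 10·1 = 10.
  j = 2: C(10,2)·(1)^2 = 45·1 = 45.
  j = 3: C(10,3)·(1)^3 = 120·1 = 120.
  V_q(n, t) = 1 + 10 + 45 + 120 = 176.
Step 2: q^n = 2^10 = 1024.
Step 3: Hamming bound ⌊q^n / V_q(n,t)⌋ = ⌊1024/176⌋ = 5.
Step 4: Compare |C| = 10 to 5: violated.
The claimed |C| lies above the Hamming bound, so no 2-ary code of length 10 with d ≥ 7 can have 10 codewords.


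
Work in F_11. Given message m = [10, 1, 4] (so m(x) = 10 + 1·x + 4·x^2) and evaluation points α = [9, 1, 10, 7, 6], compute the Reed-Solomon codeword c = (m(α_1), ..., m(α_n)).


c = [2, 4, 2, 4, 6]

Message polynomial: m(x) = 10 + 1·x + 4·x^2 (mod 11).
For each evaluation point α_i, compute m(α_i) mod 11:
  α_1 = 9: Horner steps 4 → 4 → 2, so m(9) = 2.
  α_2 = 1: Horner steps 4 → 5 → 4, so m(1) = 4.
  α_3 = 10: Horner steps 4 → 8 → 2, so m(10) = 2.
  α_4 = 7: Horner steps 4 → 7 → 4, so m(7) = 4.
  α_5 = 6: Horner steps 4 → 3 → 6, so m(6) = 6.
Codeword c = [2, 4, 2, 4, 6] ∈ F_11^5.


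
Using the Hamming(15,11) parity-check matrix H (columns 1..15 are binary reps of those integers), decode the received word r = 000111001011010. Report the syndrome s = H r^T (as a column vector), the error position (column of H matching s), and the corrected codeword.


s = (0, 1, 1, 1)^T, error position = 7, corrected codeword c = 000111101011010

Compute s = H r^T mod 2 one row at a time:
  s_1 = 0 + 1 + 0 + 1 + 1 + 0 + 1 + 0 = 4 ≡ 0 (mod 2).
  s_2 = 1 + 1 + 1 + 0 + 1 + 0 + 1 + 0 = 5 ≡ 1 (mod 2).
  s_3 = 0 + 0 + 1 + 0 + 0 + 1 + 1 + 0 = 3 ≡ 1 (mod 2).
  s_4 = 0 + 0 + 1 + 0 + 1 + 1 + 0 + 0 = 3 ≡ 1 (mod 2).
s = (0, 1, 1, 1)^T — this equals column 7 of H (binary 0111), so error is at position 7.
Correct: flip bit 7 of r = 000111001011010 to get c = 000111101011010.


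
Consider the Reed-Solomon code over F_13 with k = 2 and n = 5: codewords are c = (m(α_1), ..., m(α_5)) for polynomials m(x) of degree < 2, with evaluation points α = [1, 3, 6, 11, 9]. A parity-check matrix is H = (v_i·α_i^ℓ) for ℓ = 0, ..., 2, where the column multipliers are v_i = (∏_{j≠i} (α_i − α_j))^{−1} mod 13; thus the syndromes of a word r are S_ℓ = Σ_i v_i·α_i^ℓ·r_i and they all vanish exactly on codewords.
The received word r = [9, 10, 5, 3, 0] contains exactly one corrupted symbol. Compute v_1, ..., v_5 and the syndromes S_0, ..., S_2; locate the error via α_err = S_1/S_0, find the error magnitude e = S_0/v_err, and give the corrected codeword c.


S = (4, 5, 3), error at position 4, error magnitude e = 2, c = [9, 10, 5, 1, 0].

Step 1: column multipliers v_i = (∏_{j≠i}(α_i − α_j))^{−1} mod 13.
  i = 1 (α = 1): (1−3)(1−6)(1−11)(1−9) = (−2)·(−5)·(−10)·(−8) = 800 ≡ 7, so v_1 = 7^{−1} = 2 (mod 13).
  i = 2 (α = 3): (3−1)(3−6)(3−11)(3−9) = 2·(−3)·(−8)·(−6) = −288 ≡ 11, so v_2 = 11^{−1} = 6 (mod 13).
  i = 3 (α = 6): (6−1)(6−3)(6−11)(6−9) = 5·3·(−5)·(−3) = 225 ≡ 4, so v_3 = 4^{−1} = 10 (mod 13).
  i = 4 (α = 11): (11−1)(11−3)(11−6)(11−9) = 10·8·5·2 = 800 ≡ 7, so v_4 = 7^{−1} = 2 (mod 13).
  i = 5 (α = 9): (9−1)(9−3)(9−6)(9−11) = 8·6·3·(−2) = −288 ≡ 11, so v_5 = 11^{−1} = 6 (mod 13).
  v = [2, 6, 10, 2, 6].
Step 2: syndromes of r = [9, 10, 5, 3, 0] (all sums mod 13).
  S_0 = Σ v_i r_i = 2·9 + 6·10 + 10·5 + 2·3 + 6·0 = 134 ≡ 4.
  S_1 = Σ v_i α_i r_i = 2·1·9 + 6·3·10 + 10·6·5 + 2·11·3 + 6·9·0 = 564 ≡ 5.
  α_i^2 mod 13 = [1, 9, 10, 4, 3].
  S_2 = Σ v_i α_i^2 r_i = 2·1·9 + 6·9·10 + 10·10·5 + 2·4·3 + 6·3·0 = 1082 ≡ 3.
  S = (4, 5, 3) ≠ 0, so r is not a codeword (an error is present).
Step 3: locate the error. For a single error e at position i, S_ℓ = v_i·e·α_i^ℓ, so α_err = S_1/S_0.
  S_0^{−1} = 4^{−1} = 10 (mod 13), so α_err = 5·10 = 50 ≡ 11 = α_4. Error position i = 4.
  Consistency check: S_2/S_1 = 3·8 = 24 ≡ 11 = α_err ✓ (single-error assumption holds).
Step 4: error magnitude e = S_0/v_4 = S_0·∏_{j≠4}(α_4 − α_j) = 4·7 = 28 ≡ 2 (mod 13).
Step 5: correct position 4: c_4 = r_4 − e = 3 − 2 ≡ 1 (mod 13). Hence c = [9, 10, 5, 1, 0].
  Check: interpolating c through the α_i gives m(x) = 2 + 7·x (degree < 2) with m(α_i) = c_i for every i, so c is indeed a codeword.


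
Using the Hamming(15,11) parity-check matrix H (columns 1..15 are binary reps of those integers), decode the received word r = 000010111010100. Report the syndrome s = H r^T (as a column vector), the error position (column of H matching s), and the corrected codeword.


s = (0, 1, 0, 1)^T, error position = 5, corrected codeword c = 000000111010100

Compute s = H r^T mod 2 one row at a time:
  s_1 = 1 + 1 + 0 + 1 + 0 + 1 + 0 + 0 = 4 ≡ 0 (mod 2).
  s_2 = 0 + 1 + 0 + 1 + 0 + 1 + 0 + 0 = 3 ≡ 1 (mod 2).
  s_3 = 0 + 0 + 0 + 1 + 0 + 1 + 0 + 0 = 2 ≡ 0 (mod 2).
  s_4 = 0 + 0 + 1 + 1 + 1 + 1 + 1 + 0 = 5 ≡ 1 (mod 2).
s = (0, 1, 0, 1)^T — this equals column 5 of H (binary 0101), so error is at position 5.
Correct: flip bit 5 of r = 000010111010100 to get c = 000000111010100.


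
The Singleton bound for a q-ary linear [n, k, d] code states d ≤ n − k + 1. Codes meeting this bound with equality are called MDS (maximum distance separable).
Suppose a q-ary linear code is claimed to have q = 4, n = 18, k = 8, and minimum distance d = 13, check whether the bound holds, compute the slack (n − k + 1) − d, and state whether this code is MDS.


Singleton RHS = n − k + 1 = 11, slack = -2, bound violated (no such code; not MDS).

Singleton bound: d ≤ n − k + 1.
Here n = 18, k = 8, so n − k + 1 = 11.
Given d = 13, check d ≤ 11: NO.
Slack = (n − k + 1) − d = -2.
The slack is negative: d = 13 exceeds n − k + 1 = 11 by 2, so the Singleton bound is violated and no linear [18, 8, 13]_4 code can exist. In particular it is not MDS (MDS requires d = n − k + 1 exactly).
Description: the claimed parameters are [18, 8, 13]_4; such a code would be impossible (violates the Singleton bound).


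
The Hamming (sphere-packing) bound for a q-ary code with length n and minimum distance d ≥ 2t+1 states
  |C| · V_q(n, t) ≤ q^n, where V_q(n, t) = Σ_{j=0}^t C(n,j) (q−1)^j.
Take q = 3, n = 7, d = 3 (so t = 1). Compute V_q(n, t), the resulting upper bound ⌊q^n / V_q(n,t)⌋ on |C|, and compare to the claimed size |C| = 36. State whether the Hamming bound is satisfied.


V_q(n, t) = 15, q^n = 2187, Hamming bound = 145, |C| = 36 ≤ bound (satisfied).

Step 1: Compute V_q(n, t) = Σ_{j=0}^1 C(n, j) (q−1)^j.
  j = 0: C(7,0)·(2)^0 = 1·1 = 1.
  j = 1: C(7,1)·(2)^1 = 7·2 = 14.
  V_q(n, t) = 1 + 14 = 15.
Step 2: q^n = 3^7 = 2187.
Step 3: Hamming bound ⌊q^n / V_q(n,t)⌋ = ⌊2187/15⌋ = 145.
Step 4: Compare |C| = 36 to 145: satisfied.
The claimed |C| lies below the Hamming bound.


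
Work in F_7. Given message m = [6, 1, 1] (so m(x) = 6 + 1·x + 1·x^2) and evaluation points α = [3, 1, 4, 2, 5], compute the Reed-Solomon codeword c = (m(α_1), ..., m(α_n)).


c = [4, 1, 5, 5, 1]

Message polynomial: m(x) = 6 + 1·x + 1·x^2 (mod 7).
For each evaluation point α_i, compute m(α_i) mod 7:
  α_1 = 3: Horner steps 1 → 4 → 4, so m(3) = 4.
  α_2 = 1: Horner steps 1 → 2 → 1, so m(1) = 1.
  α_3 = 4: Horner steps 1 → 5 → 5, so m(4) = 5.
  α_4 = 2: Horner steps 1 → 3 → 5, so m(2) = 5.
  α_5 = 5: Horner steps 1 → 6 → 1, so m(5) = 1.
Codeword c = [4, 1, 5, 5, 1] ∈ F_7^5.


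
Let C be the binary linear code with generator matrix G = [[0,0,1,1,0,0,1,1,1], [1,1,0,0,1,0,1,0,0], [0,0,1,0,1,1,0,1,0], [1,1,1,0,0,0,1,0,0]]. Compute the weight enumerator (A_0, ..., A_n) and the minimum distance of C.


Weight distribution: A_0 = 1, A_2 = 2, A_4 = 3, A_5 = 6, A_6 = 2, A_7 = 2. Minimum distance d = 2.

Enumerate all 2^4 = 16 messages m ∈ F_2^4.
For each, compute codeword c = mG in F_2^9, then tally its weight.
  m = 0000 → c = 000000000, weight = 0.
  m = 1000 → c = 001100111, weight = 5.
  m = 0100 → c = 110010100, weight = 4.
  m = 1100 → c = 111110011, weight = 7.
  m = 0010 → c = 001011010, weight = 4.
  m = 1010 → c = 000111101, weight = 5.
  m = 0110 → c = 111001110, weight = 6.
  m = 1110 → c = 110101001, weight = 5.
  m = 0001 → c = 111000100, weight = 4.
  m = 1001 → c = 110100011, weight = 5.
  m = 0101 → c = 001010000, weight = 2.
  m = 1101 → c = 000110111, weight = 5.
  m = 0011 → c = 110011110, weight = 6.
  m = 1011 → c = 111111001, weight = 7.
  m = 0111 → c = 000001010, weight = 2.
  m = 1111 → c = 001101101, weight = 5.
Tally weights:
  weight 0: 1 codewords.
  weight 2: 2 codewords.
  weight 4: 3 codewords.
  weight 5: 6 codewords.
  weight 6: 2 codewords.
  weight 7: 2 codewords.
Minimum distance d = smallest w > 0 with A_w > 0 = 2.
Sanity: Σ A_w = 16 = 2^4 = 16 ✓.
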